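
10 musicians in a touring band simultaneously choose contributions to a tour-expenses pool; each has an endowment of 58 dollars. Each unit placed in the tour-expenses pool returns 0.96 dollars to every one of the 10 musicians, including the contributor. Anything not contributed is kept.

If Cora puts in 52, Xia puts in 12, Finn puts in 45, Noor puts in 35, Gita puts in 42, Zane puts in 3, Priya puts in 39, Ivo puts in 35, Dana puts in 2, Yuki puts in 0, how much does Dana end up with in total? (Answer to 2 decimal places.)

310.40 dollars

Total contributed: 52 + 12 + 45 + 35 + 42 + 3 + 39 + 35 + 2 + 0 = 265.
Each receives 0.96 × 265 = 254.40 from the tour-expenses pool.
Dana keeps 58 − 2 = 56, so Dana's payoff is 56 + 254.40 = 310.40.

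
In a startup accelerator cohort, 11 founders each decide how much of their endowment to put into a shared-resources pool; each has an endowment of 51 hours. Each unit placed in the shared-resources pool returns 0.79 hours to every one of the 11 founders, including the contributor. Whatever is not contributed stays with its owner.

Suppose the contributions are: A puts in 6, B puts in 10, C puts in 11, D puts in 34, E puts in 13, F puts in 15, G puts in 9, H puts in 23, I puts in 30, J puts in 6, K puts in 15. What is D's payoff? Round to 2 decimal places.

152.88 hours

Total contributed: 6 + 10 + 11 + 34 + 13 + 15 + 9 + 23 + 30 + 6 + 15 = 172.
Each receives 0.79 × 172 = 135.88 from the shared-resources pool.
D keeps 51 − 34 = 17, so D's payoff is 17 + 135.88 = 152.88.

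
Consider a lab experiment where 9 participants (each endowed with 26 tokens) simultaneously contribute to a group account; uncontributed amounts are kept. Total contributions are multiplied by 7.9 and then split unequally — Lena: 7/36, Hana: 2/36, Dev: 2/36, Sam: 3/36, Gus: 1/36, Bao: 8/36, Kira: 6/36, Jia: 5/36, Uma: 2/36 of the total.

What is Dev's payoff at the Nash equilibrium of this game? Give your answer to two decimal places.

71.64 tokens

Each unit j contributes comes back to j as 7.9 × (j's share), so j prefers to contribute only if that share exceeds 1/7.9 = 0.1266; otherwise keeping the unit dominates.
The shares above 0.1266 belong to Lena, Bao, Kira and Jia, contributing 26 each; the remaining 5 contribute 0. Total contributed: 104.
Dev keeps 26 and receives 7.9 × 104 × 2/36 = 45.64 from the group account, for a payoff of 71.64.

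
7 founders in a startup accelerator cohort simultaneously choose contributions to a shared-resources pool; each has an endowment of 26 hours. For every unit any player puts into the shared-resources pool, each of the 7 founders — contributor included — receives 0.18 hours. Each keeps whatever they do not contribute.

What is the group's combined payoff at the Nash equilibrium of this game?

182.00 hours

The private return per contributed unit is 0.18 < 1, so contributing 0 is dominant for every player. At the Nash equilibrium everyone keeps their 26, and the group total is 7 × 26 = 182.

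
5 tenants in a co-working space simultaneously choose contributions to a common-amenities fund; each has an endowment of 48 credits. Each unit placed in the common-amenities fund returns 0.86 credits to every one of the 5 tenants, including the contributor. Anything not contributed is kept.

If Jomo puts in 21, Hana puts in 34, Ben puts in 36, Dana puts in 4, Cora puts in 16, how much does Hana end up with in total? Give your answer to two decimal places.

Total contributed: 21 + 34 + 36 + 4 + 16 = 111.
Each receives 0.86 × 111 = 95.46 from the common-amenities fund.
Hana keeps 48 − 34 = 14, so Hana's payoff is 14 + 95.46 = 109.46.

109.46 credits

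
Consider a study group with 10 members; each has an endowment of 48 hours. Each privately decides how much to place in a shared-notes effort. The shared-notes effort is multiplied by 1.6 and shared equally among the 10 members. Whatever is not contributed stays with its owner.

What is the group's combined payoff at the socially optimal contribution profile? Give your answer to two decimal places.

Each contributed unit returns 1.600 to the group as a whole (0.1600 to each of 10 players), which exceeds 1, so the social optimum is full contribution: group total = 1.600 × 480 = 768.00.

768.00 hours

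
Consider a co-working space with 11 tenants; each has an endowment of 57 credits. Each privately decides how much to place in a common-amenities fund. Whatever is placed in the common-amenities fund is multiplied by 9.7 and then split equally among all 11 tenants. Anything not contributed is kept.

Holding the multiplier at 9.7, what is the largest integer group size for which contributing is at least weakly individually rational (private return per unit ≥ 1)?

9

Private return per unit is 9.7/(group size), which is ≥ 1 whenever the group size is ≤ 9.7.
The largest such integer is 9.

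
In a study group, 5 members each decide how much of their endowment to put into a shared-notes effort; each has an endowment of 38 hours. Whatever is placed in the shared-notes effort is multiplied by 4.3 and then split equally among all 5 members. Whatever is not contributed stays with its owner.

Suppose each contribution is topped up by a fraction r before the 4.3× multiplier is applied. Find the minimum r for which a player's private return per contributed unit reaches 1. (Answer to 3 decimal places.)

0.163

With matching at rate r, one contributed unit becomes (1 + r) in the shared-notes effort and returns 4.3 × (1 + r) / 5 to the contributor.
Setting this equal to 1: 1 + r = 5/4.3 = 1.1628.
So the minimum matching rate is r = 1.1628 − 1 = 0.163.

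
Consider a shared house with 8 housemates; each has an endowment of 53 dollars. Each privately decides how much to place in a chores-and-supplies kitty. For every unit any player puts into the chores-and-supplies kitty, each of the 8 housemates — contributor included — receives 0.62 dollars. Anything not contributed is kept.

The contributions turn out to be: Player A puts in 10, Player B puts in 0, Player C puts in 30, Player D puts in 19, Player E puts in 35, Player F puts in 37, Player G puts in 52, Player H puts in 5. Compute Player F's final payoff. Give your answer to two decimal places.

132.56 dollars

Total contributed: 10 + 0 + 30 + 19 + 35 + 37 + 52 + 5 = 188.
Each receives 0.62 × 188 = 116.56 from the chores-and-supplies kitty.
Player F keeps 53 − 37 = 16, so Player F's payoff is 16 + 116.56 = 132.56.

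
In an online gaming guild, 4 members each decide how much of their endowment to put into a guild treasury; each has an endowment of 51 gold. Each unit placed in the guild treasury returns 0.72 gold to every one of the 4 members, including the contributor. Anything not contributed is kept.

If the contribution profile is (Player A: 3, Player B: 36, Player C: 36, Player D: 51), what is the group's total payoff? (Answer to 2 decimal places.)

440.88 gold

Total contributed: 3 + 36 + 36 + 51 = 126; total kept: 4 × 51 − 126 = 78.
The guild treasury pays out 0.72 × 4 × 126 = 362.88 in aggregate.
Group total = 78 + 362.88 = 440.88.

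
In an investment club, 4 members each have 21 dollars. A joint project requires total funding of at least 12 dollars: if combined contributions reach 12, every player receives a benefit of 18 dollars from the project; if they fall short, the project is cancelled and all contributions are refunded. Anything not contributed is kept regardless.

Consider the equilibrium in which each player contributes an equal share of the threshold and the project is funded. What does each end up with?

36 dollars

Equal share of the threshold: 12/4 = 3.
At this profile no one gains by cutting their contribution: any cut drops the total below 12, the project is cancelled, contributions are refunded, and the deviator ends with 21, which is less than 21 − 3 + 18 = 36. Contributing more than 3 just wastes the excess. So contributing exactly 3 is a best response.
Each player's payoff: 21 − 3 + 18 = 36.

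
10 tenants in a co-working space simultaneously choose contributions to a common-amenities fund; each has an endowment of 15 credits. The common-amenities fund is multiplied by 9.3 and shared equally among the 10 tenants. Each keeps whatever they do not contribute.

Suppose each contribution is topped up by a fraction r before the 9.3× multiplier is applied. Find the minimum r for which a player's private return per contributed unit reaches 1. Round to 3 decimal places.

With matching at rate r, one contributed unit becomes (1 + r) in the common-amenities fund and returns 9.3 × (1 + r) / 10 to the contributor.
Setting this equal to 1: 1 + r = 10/9.3 = 1.0753.
So the minimum matching rate is r = 1.0753 − 1 = 0.075.

0.075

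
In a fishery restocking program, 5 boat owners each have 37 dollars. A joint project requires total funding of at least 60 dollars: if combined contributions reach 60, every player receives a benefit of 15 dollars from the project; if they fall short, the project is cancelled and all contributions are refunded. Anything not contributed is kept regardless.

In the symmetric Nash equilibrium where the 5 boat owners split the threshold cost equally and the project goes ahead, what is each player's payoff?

Equal share of the threshold: 60/5 = 12.
At this profile no one gains by cutting their contribution: any cut drops the total below 60, the project is cancelled, contributions are refunded, and the deviator ends with 37, which is less than 37 − 12 + 15 = 40. Contributing more than 12 just wastes the excess. So contributing exactly 12 is a best response.
Each player's payoff: 37 − 12 + 15 = 40.

40 dollars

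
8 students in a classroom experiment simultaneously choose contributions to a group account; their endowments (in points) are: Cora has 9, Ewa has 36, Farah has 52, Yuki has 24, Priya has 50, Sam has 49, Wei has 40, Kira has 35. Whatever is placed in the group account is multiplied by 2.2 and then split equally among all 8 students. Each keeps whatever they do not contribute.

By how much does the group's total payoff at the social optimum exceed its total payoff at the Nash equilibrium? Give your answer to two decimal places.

354.00 points

The private return per contributed unit is 2.2/8 = 0.2750 < 1 for every player regardless of endowment, so the Nash equilibrium is zero contribution and the group total is Σ E_j = 9 + 36 + 52 + 24 + 50 + 49 + 40 + 35 = 295.
Each contributed unit returns 2.200 to the group, so the social optimum is full contribution by everyone: group total = 2.200 × 295 = 649.00.
Efficiency loss = (2.200 − 1) × 295 = 354.00.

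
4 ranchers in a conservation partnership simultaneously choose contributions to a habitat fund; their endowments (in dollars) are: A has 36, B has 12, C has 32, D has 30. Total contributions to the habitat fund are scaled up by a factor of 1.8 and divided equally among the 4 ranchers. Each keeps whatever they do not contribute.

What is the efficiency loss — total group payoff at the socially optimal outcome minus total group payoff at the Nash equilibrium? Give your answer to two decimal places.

88.00 dollars

The private return per contributed unit is 1.8/4 = 0.4500 < 1 for every player regardless of endowment, so the Nash equilibrium is zero contribution and the group total is Σ E_j = 36 + 12 + 32 + 30 = 110.
Each contributed unit returns 1.800 to the group, so the social optimum is full contribution by everyone: group total = 1.800 × 110 = 198.00.
Efficiency loss = (1.800 − 1) × 110 = 88.00.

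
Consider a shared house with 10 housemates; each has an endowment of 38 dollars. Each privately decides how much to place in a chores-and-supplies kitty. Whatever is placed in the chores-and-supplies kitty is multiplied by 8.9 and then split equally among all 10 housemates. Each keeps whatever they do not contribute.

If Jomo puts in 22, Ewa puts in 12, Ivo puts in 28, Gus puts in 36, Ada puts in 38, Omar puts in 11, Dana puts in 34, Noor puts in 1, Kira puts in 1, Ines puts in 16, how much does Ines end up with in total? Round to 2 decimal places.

Total contributed: 22 + 12 + 28 + 36 + 38 + 11 + 34 + 1 + 1 + 16 = 199.
Each receives 8.9 × 199 / 10 = 177.11 from the chores-and-supplies kitty.
Ines keeps 38 − 16 = 22, so Ines's payoff is 22 + 177.11 = 199.11.

199.11 dollars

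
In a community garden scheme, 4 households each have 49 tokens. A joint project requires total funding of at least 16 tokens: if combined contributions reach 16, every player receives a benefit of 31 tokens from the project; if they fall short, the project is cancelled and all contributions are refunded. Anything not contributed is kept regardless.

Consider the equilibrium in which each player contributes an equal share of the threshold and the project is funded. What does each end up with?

Equal share of the threshold: 16/4 = 4.
At this profile no one gains by cutting their contribution: any cut drops the total below 16, the project is cancelled, contributions are refunded, and the deviator ends with 49, which is less than 49 − 4 + 31 = 76. Contributing more than 4 just wastes the excess. So contributing exactly 4 is a best response.
Each player's payoff: 49 − 4 + 31 = 76.

76 tokens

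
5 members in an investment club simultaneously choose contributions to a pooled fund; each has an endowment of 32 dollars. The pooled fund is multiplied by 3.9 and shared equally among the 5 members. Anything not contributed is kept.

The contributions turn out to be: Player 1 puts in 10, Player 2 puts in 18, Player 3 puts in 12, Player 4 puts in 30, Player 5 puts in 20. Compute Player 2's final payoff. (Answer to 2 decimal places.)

84.20 dollars

Total contributed: 10 + 18 + 12 + 30 + 20 = 90.
Each receives 3.9 × 90 / 5 = 70.20 from the pooled fund.
Player 2 keeps 32 − 18 = 14, so Player 2's payoff is 14 + 70.20 = 84.20.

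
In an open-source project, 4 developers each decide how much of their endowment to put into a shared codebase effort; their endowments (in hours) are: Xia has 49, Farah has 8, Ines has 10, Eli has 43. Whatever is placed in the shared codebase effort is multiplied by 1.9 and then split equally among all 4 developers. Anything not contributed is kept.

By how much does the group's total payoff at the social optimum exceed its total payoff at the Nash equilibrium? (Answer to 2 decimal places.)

99.00 hours

The private return per contributed unit is 1.9/4 = 0.4750 < 1 for every player regardless of endowment, so the Nash equilibrium is zero contribution and the group total is Σ E_j = 49 + 8 + 10 + 43 = 110.
Each contributed unit returns 1.900 to the group, so the social optimum is full contribution by everyone: group total = 1.900 × 110 = 209.00.
Efficiency loss = (1.900 − 1) × 110 = 99.00.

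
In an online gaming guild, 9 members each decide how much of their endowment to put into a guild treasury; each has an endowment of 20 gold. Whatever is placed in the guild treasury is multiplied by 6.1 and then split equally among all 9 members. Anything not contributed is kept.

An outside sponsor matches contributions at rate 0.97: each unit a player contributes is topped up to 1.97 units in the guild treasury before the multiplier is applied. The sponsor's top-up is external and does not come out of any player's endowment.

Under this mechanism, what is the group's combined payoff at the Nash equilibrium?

2163.06 gold

Under the mechanism each unit contributed yields 6.1 × 1.97 / 9 = 1.3352 back to its contributor per unit of net cost, which exceeds 1, making full contribution the dominant choice for everyone.
At the Nash equilibrium everyone contributes 20. Group total payoff = 6.1 × 1.97 × 180 = 2163.06.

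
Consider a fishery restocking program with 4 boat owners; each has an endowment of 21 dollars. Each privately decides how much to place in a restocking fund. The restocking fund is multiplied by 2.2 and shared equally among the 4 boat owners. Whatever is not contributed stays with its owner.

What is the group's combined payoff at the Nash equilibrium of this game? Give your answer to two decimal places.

84.00 dollars

Each contributed unit returns 2.2/4 = 0.5500 to its contributor — below 1 — so contributing 0 is dominant for every player. At the Nash equilibrium everyone keeps their 21, and the group total is 4 × 21 = 84.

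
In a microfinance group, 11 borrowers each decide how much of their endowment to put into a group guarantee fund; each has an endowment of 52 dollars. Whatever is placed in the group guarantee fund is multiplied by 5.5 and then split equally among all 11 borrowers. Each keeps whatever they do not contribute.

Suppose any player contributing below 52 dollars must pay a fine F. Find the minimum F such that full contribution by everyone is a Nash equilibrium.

26.00 dollars

Given the others contribute fully, the best deviation is to contribute 0 (any partial contribution still incurs the fine and gives up units whose private return 0.5000 is below 1).
Deviating from 52 to 0 saves 52 dollars but forfeits the deviator's share of the drop in the group guarantee fund: 5.5/11 × 52 = 26.00.
So the deviation gain is 52 − 26.00 = 26.00, and the fine must be at least 26.00 dollars to wipe it out.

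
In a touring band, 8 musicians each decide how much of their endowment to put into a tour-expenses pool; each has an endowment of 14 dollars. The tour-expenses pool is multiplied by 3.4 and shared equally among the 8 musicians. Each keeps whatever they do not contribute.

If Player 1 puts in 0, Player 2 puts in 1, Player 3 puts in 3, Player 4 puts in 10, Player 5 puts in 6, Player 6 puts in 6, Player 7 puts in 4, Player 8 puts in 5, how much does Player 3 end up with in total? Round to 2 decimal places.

25.88 dollars

Total contributed: 0 + 1 + 3 + 10 + 6 + 6 + 4 + 5 = 35.
Each receives 3.4 × 35 / 8 = 14.88 from the tour-expenses pool.
Player 3 keeps 14 − 3 = 11, so Player 3's payoff is 11 + 14.88 = 25.88.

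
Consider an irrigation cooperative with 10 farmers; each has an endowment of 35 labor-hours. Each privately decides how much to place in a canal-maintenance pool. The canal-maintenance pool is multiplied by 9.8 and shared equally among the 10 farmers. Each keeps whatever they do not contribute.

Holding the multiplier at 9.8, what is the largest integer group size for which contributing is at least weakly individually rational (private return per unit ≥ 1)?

Private return per unit is 9.8/(group size), which is ≥ 1 whenever the group size is ≤ 9.8.
The largest such integer is 9.

9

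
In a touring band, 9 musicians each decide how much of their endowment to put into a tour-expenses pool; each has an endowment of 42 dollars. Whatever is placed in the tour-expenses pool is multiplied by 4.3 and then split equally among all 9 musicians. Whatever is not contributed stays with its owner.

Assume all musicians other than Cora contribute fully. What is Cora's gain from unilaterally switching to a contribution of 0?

Switching from a contribution of 42 to 0 lets Cora keep an extra 42 dollars, but lowers the tour-expenses pool by 42, which costs Cora their own share of that drop: 4.3/9 × 42 = 20.07.
Net gain = 42 − 20.07 = 21.93. The private return per contributed unit (0.4778) is below 1, so free-riding is indeed the best response regardless of what the others do.

21.93 dollars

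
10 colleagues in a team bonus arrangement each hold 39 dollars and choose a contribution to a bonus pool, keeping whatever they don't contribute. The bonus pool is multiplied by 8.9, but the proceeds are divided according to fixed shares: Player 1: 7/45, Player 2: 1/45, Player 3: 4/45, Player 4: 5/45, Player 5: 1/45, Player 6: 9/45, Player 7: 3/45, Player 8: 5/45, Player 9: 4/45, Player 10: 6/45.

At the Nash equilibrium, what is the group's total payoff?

Player j's private return per contributed unit is 8.9 × (j's share). Contributing is weakly dominant for j when that share is at least 1/8.9 = 0.1124, and contributing 0 is dominant otherwise.
The shares above 0.1124 belong to Player 1, Player 6 and Player 10, contributing 39 each; the remaining 7 contribute 0. Total contributed: 117.
The bonus pool pays out 8.9 × 117 = 1041.30 in total (split across the unequal shares, but the aggregate is all that matters for the group sum).
The 7 free-riders keep 39 each, adding 273. Group total = 273 + 1041.30 = 1314.30.

1314.30 dollars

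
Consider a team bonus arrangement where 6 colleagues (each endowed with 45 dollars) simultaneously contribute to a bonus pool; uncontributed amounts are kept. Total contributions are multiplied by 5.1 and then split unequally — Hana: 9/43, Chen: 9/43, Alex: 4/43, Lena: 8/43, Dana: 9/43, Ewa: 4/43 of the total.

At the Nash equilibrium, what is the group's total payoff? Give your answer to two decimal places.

A player with share s gets back 5.1·s per unit contributed, so full contribution is dominant for anyone with s > 1/5.1 = 0.1961 and zero contribution is dominant for anyone below.
Hana, Chen and Dana clear that bar, contributing 45 each; the remaining 3 contribute 0. Total contributed: 135.
The bonus pool pays out 5.1 × 135 = 688.50 in total (split across the unequal shares, but the aggregate is all that matters for the group sum).
The 3 free-riders keep 45 each, adding 135. Group total = 135 + 688.50 = 823.50.

823.50 dollars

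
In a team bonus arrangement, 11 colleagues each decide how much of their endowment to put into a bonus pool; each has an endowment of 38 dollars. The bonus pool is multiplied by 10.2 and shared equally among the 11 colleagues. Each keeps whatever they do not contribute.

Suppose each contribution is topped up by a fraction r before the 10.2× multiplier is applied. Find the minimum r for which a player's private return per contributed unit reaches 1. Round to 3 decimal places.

0.078

With matching at rate r, one contributed unit becomes (1 + r) in the bonus pool and returns 10.2 × (1 + r) / 11 to the contributor.
Setting this equal to 1: 1 + r = 11/10.2 = 1.0784.
So the minimum matching rate is r = 1.0784 − 1 = 0.078.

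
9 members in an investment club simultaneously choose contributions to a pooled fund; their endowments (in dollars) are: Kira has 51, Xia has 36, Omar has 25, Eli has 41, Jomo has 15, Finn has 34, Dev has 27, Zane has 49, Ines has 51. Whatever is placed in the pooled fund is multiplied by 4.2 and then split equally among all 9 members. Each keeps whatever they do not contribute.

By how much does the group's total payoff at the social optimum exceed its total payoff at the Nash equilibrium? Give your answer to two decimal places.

1052.80 dollars

The private return per contributed unit is 4.2/9 = 0.4667 < 1 for every player regardless of endowment, so the Nash equilibrium is zero contribution and the group total is Σ E_j = 51 + 36 + 25 + 41 + 15 + 34 + 27 + 49 + 51 = 329.
Each contributed unit returns 4.200 to the group, so the social optimum is full contribution by everyone: group total = 4.200 × 329 = 1381.80.
Efficiency loss = (4.200 − 1) × 329 = 1052.80.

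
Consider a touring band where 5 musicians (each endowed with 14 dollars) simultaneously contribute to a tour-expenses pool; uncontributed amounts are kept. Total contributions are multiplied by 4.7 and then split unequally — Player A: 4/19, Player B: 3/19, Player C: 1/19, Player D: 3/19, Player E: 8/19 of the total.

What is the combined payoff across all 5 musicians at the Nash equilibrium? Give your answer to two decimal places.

For player j, contributing a unit is worthwhile iff 4.7 × (j's share) ≥ 1, i.e. iff j's share is at least 0.2128.
Player E alone (share 8/19) is above the threshold, contributing 14; the remaining 4 contribute 0. Total contributed: 14.
The tour-expenses pool pays out 4.7 × 14 = 65.80 in total (split across the unequal shares, but the aggregate is all that matters for the group sum).
The 4 free-riders keep 14 each, adding 56. Group total = 56 + 65.80 = 121.80.

121.80 dollars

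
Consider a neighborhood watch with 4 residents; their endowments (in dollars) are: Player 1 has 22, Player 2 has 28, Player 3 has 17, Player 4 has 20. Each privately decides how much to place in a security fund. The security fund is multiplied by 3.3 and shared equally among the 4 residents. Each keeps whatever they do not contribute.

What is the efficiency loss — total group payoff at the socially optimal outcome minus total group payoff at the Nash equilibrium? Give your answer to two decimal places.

The private return per contributed unit is 3.3/4 = 0.8250 < 1 for every player regardless of endowment, so the Nash equilibrium is zero contribution and the group total is Σ E_j = 22 + 28 + 17 + 20 = 87.
Each contributed unit returns 3.300 to the group, so the social optimum is full contribution by everyone: group total = 3.300 × 87 = 287.10.
Efficiency loss = (3.300 − 1) × 87 = 200.10.

200.10 dollars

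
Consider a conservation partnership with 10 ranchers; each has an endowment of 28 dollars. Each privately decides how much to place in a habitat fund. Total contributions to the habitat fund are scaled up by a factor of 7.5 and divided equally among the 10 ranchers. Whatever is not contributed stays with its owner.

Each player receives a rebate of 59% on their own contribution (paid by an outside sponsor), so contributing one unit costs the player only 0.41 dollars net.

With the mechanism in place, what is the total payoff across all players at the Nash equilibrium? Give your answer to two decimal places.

Under the mechanism each unit contributed yields (7.5/10) / 0.41 = 1.8293 back to its contributor per unit of net cost, which exceeds 1, making full contribution the dominant choice for everyone.
At the Nash equilibrium everyone contributes 28. Group total payoff = 10 × (28 × 0.59 + 7.5 × 28) = 2265.20.

2265.20 dollars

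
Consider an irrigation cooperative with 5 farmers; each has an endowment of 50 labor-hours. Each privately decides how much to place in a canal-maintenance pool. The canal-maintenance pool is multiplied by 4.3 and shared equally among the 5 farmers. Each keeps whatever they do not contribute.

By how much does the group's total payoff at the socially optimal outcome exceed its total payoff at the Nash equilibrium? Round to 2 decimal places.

Each contributed unit returns 4.3/5 = 0.8600 to its contributor — below 1 — so contributing 0 is dominant for every player. At the Nash equilibrium everyone keeps their 50, and the group total is 5 × 50 = 250.
Each contributed unit returns 4.300 to the group as a whole (0.8600 to each of 5 players), which exceeds 1, so the social optimum is full contribution: group total = 4.300 × 250 = 1075.00.
Efficiency loss = 1075.00 − 250 = 825.00.

825.00 labor-hours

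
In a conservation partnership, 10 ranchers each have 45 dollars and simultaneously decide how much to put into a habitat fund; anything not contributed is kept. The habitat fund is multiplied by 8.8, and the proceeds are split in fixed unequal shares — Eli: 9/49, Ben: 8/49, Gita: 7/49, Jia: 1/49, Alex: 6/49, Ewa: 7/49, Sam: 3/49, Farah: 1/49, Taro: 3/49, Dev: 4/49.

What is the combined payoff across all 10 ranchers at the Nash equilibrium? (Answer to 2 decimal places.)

2205.00 dollars

Each unit j contributes comes back to j as 8.8 × (j's share), so j prefers to contribute only if that share exceeds 1/8.8 = 0.1136; otherwise keeping the unit dominates.
The shares above 0.1136 belong to Eli, Ben, Gita, Alex and Ewa, contributing 45 each; the remaining 5 contribute 0. Total contributed: 225.
The habitat fund pays out 8.8 × 225 = 1980.00 in total (split across the unequal shares, but the aggregate is all that matters for the group sum).
The 5 free-riders keep 45 each, adding 225. Group total = 225 + 1980.00 = 2205.00.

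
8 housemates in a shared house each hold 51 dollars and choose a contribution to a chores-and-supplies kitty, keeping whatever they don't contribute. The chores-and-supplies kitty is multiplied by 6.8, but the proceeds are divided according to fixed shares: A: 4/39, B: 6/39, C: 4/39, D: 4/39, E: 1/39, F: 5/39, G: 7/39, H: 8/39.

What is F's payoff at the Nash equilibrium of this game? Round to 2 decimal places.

Each unit j contributes comes back to j as 6.8 × (j's share), so j prefers to contribute only if that share exceeds 1/6.8 = 0.1471; otherwise keeping the unit dominates.
The shares above 0.1471 belong to B, G and H, contributing 51 each; the remaining 5 contribute 0. Total contributed: 153.
F keeps 51 and receives 6.8 × 153 × 5/39 = 133.38 from the chores-and-supplies kitty, for a payoff of 184.38.

184.38 dollars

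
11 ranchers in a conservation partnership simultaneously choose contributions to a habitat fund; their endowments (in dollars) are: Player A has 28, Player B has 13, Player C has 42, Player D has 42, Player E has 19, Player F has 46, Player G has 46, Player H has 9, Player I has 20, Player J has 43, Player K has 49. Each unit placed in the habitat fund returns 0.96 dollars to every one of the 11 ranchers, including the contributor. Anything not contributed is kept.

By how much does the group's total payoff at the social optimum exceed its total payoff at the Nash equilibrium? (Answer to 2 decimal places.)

The private return per contributed unit is 0.96 < 1 for everyone, so the Nash equilibrium is zero contribution and the group total is Σ E_j = 28 + 13 + 42 + 42 + 19 + 46 + 46 + 9 + 20 + 43 + 49 = 357.
Each contributed unit returns 10.560 to the group, so the social optimum is full contribution by everyone: group total = 10.560 × 357 = 3769.92.
Efficiency loss = (10.560 − 1) × 357 = 3412.92.

3412.92 dollars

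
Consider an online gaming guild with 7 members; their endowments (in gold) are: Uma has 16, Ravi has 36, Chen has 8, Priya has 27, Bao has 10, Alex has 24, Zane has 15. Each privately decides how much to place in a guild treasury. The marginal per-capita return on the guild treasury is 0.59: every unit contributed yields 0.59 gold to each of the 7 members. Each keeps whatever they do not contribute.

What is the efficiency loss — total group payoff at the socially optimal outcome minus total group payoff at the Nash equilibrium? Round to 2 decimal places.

The private return per contributed unit is 0.59 < 1 for everyone, so the Nash equilibrium is zero contribution and the group total is Σ E_j = 16 + 36 + 8 + 27 + 10 + 24 + 15 = 136.
Each contributed unit returns 4.130 to the group, so the social optimum is full contribution by everyone: group total = 4.130 × 136 = 561.68.
Efficiency loss = (4.130 − 1) × 136 = 425.68.

425.68 gold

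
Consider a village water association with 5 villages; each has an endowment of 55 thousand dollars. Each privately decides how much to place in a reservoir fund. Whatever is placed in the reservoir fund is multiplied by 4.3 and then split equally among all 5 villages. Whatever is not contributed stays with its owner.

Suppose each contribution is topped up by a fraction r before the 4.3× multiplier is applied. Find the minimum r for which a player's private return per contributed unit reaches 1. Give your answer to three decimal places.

0.163

With matching at rate r, one contributed unit becomes (1 + r) in the reservoir fund and returns 4.3 × (1 + r) / 5 to the contributor.
Setting this equal to 1: 1 + r = 5/4.3 = 1.1628.
So the minimum matching rate is r = 1.1628 − 1 = 0.163.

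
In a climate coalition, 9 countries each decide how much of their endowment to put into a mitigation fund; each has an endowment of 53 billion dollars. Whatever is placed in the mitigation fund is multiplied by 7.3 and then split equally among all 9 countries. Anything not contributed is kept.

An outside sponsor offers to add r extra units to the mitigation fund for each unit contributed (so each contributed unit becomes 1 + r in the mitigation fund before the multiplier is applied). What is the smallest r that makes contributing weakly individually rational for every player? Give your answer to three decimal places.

With matching at rate r, one contributed unit becomes (1 + r) in the mitigation fund and returns 7.3 × (1 + r) / 9 to the contributor.
Setting this equal to 1: 1 + r = 9/7.3 = 1.2329.
So the minimum matching rate is r = 1.2329 − 1 = 0.233.

0.233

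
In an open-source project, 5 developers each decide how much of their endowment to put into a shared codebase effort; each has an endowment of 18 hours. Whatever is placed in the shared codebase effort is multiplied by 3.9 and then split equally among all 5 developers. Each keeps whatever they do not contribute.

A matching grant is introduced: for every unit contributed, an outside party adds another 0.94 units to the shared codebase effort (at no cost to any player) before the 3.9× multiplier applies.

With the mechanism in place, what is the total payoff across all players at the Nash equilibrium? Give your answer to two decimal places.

Under the mechanism each unit contributed yields 3.9 × 1.94 / 5 = 1.5132 back to its contributor per unit of net cost, which exceeds 1, making full contribution the dominant choice for everyone.
So the Nash equilibrium is full contribution by all 5; the group earns 3.9 × 1.94 × 90 = 680.94.

680.94 hours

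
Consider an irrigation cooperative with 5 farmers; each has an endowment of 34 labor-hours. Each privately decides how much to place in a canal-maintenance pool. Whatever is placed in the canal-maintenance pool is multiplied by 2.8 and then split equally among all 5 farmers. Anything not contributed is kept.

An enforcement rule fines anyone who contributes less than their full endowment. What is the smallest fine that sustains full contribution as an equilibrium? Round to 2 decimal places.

Given the others contribute fully, the best deviation is to contribute 0 (any partial contribution still incurs the fine and gives up units whose private return 0.5600 is below 1).
Deviating from 34 to 0 saves 34 labor-hours but forfeits the deviator's share of the drop in the canal-maintenance pool: 2.8/5 × 34 = 19.04.
So the deviation gain is 34 − 19.04 = 14.96, and the fine must be at least 14.96 labor-hours to wipe it out.

14.96 labor-hours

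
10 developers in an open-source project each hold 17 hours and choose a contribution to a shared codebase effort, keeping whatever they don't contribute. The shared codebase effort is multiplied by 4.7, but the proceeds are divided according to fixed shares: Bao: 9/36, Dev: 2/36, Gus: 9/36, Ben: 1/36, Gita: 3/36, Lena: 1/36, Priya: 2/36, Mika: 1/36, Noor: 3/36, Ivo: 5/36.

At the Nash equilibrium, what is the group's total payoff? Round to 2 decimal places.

295.80 hours

A player with share s gets back 4.7·s per unit contributed, so full contribution is dominant for anyone with s > 1/4.7 = 0.2128 and zero contribution is dominant for anyone below.
Bao and Gus are above the threshold, contributing 17 each; the remaining 8 contribute 0. Total contributed: 34.
The shared codebase effort pays out 4.7 × 34 = 159.80 in total (split across the unequal shares, but the aggregate is all that matters for the group sum).
The 8 free-riders keep 17 each, adding 136. Group total = 136 + 159.80 = 295.80.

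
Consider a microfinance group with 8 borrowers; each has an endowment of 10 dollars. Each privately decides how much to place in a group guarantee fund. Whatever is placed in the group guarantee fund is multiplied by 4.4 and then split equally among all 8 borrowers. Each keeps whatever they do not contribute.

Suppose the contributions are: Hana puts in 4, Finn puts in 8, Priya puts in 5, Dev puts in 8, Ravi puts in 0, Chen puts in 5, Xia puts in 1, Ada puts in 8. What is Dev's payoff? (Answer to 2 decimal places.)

23.45 dollars

Total contributed: 4 + 8 + 5 + 8 + 0 + 5 + 1 + 8 = 39.
Each receives 4.4 × 39 / 8 = 21.45 from the group guarantee fund.
Dev keeps 10 − 8 = 2, so Dev's payoff is 2 + 21.45 = 23.45.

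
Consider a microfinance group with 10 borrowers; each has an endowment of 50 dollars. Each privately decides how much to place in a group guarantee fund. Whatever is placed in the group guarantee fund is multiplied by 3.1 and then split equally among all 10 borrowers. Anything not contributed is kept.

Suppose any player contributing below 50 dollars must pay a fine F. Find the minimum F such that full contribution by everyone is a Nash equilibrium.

Given the others contribute fully, the best deviation is to contribute 0 (any partial contribution still incurs the fine and gives up units whose private return 0.3100 is below 1).
Deviating from 50 to 0 saves 50 dollars but forfeits the deviator's share of the drop in the group guarantee fund: 3.1/10 × 50 = 15.50.
So the deviation gain is 50 − 15.50 = 34.50, and the fine must be at least 34.50 dollars to wipe it out.

34.50 dollars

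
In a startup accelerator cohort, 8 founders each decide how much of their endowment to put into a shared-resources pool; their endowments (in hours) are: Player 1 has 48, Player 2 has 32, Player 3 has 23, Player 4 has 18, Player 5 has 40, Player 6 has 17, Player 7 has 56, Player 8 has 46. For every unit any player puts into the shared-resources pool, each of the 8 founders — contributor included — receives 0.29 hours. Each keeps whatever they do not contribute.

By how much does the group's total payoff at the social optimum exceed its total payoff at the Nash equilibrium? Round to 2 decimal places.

The private return per contributed unit is 0.29 < 1 for everyone, so the Nash equilibrium is zero contribution and the group total is Σ E_j = 48 + 32 + 23 + 18 + 40 + 17 + 56 + 46 = 280.
Each contributed unit returns 2.320 to the group, so the social optimum is full contribution by everyone: group total = 2.320 × 280 = 649.60.
Efficiency loss = (2.320 − 1) × 280 = 369.60.

369.60 hours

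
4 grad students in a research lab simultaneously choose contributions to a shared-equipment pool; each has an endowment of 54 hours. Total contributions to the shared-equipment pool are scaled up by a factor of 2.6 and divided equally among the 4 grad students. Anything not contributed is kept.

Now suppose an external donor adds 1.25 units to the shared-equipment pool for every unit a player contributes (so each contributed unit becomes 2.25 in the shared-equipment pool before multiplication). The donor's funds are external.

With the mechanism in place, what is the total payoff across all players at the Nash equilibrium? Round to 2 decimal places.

1263.60 hours

The effective private return per unit is now 2.6 × 2.25 / 4 = 1.4625 > 1, so every player's dominant strategy flips to full contribution.
So the Nash equilibrium is full contribution by all 4; the group earns 2.6 × 2.25 × 216 = 1263.60.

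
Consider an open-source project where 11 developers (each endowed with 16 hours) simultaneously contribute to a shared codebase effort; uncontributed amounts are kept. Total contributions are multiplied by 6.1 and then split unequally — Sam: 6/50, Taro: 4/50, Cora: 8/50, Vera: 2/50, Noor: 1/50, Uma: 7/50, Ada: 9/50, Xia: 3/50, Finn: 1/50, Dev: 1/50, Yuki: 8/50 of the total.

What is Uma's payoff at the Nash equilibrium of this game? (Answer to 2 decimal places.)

29.66 hours

For player j, contributing a unit is worthwhile iff 6.1 × (j's share) ≥ 1, i.e. iff j's share is at least 0.1639.
The only share above 0.1639 is Ada's 9/50, contributing 16; the remaining 10 contribute 0. Total contributed: 16.
Uma keeps 16 and receives 6.1 × 16 × 7/50 = 13.66 from the shared codebase effort, for a payoff of 29.66.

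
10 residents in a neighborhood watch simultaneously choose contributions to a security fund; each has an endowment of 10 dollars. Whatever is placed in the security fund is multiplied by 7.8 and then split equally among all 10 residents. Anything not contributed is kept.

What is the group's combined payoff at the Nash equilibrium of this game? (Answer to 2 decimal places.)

Each contributed unit returns 7.8/10 = 0.7800 to its contributor — below 1 — so contributing 0 is dominant for every player. At the Nash equilibrium everyone keeps their 10, and the group total is 10 × 10 = 100.

100.00 dollars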